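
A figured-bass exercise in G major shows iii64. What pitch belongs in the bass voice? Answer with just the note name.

F#

iii in G major has root B; the chord is B-D-F#.
The figure 64 means second inversion — the fifth is in the bass.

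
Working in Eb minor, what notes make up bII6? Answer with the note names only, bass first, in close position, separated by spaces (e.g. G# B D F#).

bII6 is the Neapolitan sixth — a major triad on the lowered second degree, here in its customary first inversion. In Eb minor that root is Fb.
So the chord is Fb-Ab-Cb, a major triad.
With the 6 figure the chord is in first inversion; from the bass Ab upward in close position it reads Ab-Cb-Fb.

Ab Cb Fb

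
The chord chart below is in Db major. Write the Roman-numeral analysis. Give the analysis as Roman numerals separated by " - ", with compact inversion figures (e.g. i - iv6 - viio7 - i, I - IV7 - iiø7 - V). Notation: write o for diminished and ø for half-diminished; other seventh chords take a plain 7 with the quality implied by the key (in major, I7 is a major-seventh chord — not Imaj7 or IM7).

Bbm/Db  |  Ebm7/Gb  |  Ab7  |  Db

vi6 - ii65 - V7 - I

Bbm/Db: root Bb is the submediant; minor triad there is vi6.
Ebm7/Gb: root Eb is the supertonic; minor seventh chord there is ii65.
Ab7: root Ab is the dominant; dominant seventh chord there is V7.
Db has root Db, degree 1 in Db major, so I.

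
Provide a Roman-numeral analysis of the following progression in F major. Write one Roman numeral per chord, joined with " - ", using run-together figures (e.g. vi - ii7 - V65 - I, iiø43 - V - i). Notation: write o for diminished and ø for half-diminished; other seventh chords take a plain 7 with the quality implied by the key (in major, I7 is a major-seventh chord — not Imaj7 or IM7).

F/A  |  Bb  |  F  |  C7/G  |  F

I6 - IV - I - V43 - I

F/A: major triad on F = scale degree 1 → I6.
Bb: major triad on Bb = scale degree 4 → IV.
F: root F is the tonic; major triad there is I.
C7/G has root C, degree 5 in F major, so V43.
F has root F, degree 1 in F major, so I.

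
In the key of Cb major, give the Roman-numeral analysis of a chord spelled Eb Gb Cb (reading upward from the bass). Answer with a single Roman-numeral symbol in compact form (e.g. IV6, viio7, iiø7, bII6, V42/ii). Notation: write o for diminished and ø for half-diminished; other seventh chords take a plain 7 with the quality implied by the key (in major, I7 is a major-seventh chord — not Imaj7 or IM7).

I6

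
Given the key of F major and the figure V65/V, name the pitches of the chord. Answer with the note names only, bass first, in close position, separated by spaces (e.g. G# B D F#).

B D F G

The slash means an applied dominant: we want the dominant of V. In F major, V is C major, and its dominant is built on G.
Building a dominant seventh chord on G gives G-B-D-F.
With the 65 figure the chord is in first inversion; from the bass B upward in close position it reads B-D-F-G.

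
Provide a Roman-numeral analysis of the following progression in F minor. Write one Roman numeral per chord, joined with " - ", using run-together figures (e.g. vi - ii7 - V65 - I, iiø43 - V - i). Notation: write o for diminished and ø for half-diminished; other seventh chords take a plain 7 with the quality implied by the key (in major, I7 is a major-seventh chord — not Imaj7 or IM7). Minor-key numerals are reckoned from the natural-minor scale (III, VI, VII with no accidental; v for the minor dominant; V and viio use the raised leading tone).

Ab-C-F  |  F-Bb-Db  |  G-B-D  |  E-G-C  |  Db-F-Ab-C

Ab-C-F: minor triad on F = scale degree 1 → i6.
F-Bb-Db: root Bb is the subdominant; minor triad there is iv64.
G-B-D: a major triad on G, the applied dominant of V → V/V.
E-G-C: root C is the dominant; major triad there is V6.
Db-F-Ab-C has root Db, degree 6 in F minor, so VI7.

i6 - iv64 - V/V - V6 - VI7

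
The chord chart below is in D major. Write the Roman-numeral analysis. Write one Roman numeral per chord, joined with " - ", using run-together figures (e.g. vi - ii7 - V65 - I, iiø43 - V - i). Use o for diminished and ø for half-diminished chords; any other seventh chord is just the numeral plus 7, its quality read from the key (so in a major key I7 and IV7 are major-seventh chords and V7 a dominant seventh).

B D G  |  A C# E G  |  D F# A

B-D-G: root G is the subdominant; major triad there is IV6.
A-C#-E-G has root A, degree 5 in D major, so V7.
D-F#-A: root D is the tonic; major triad there is I.

IV6 - V7 - I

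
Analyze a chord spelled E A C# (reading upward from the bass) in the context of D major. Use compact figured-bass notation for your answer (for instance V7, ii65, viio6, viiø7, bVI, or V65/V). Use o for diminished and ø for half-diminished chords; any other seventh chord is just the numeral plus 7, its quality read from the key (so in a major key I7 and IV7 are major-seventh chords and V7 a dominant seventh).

V64

Stacked in thirds the chord is A-C#-E: a major triad on A.
In D major, A is the dominant; the diatonic major triad there is V.
With E in the bass the chord is in second inversion, so the figured bass is 64.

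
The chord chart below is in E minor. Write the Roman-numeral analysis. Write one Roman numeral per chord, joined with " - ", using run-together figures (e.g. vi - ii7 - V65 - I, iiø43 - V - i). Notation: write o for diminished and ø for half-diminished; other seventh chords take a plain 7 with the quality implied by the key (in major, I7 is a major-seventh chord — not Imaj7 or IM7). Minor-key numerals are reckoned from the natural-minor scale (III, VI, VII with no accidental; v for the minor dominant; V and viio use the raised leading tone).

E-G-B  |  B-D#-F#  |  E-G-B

i - V - i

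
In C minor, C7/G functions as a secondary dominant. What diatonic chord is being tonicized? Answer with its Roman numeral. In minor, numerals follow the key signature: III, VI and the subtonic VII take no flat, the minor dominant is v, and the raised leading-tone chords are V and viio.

The chord is a dominant seventh chord on C.
A dominant resolves down a perfect fifth: C → F. In C minor, F is scale degree 4, i.e. iv.

iv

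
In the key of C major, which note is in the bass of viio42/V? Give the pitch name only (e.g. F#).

The applied chord viio42/V is rooted on F#: F#-A-C-Eb.
The figure 42 means third inversion — the seventh is in the bass.

Eb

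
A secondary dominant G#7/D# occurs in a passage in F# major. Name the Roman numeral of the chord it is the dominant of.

V

The chord is a dominant seventh chord on G#.
A dominant resolves down a perfect fifth: G# → C#. In F# major, C# is scale degree 5, i.e. V.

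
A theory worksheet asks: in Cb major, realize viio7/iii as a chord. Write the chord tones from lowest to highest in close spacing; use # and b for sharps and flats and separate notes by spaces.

The slash marks an applied leading-tone chord: viio of iii. In Cb major, iii is Eb, so the leading tone to it is D, a half step below.
Building a fully diminished seventh chord on D gives D-F-Ab-Cb.

D F Ab Cb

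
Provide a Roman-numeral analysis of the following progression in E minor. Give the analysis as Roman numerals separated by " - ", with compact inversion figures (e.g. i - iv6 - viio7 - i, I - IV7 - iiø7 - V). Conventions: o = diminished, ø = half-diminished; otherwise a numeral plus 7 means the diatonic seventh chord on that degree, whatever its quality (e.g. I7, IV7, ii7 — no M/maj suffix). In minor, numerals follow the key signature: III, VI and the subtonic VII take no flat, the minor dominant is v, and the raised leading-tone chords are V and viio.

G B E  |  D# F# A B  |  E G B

G-B-E: root E is the tonic; minor triad there is i6.
D#-F#-A-B: dominant seventh chord on B = scale degree 5 → V65.
E-G-B: minor triad on E = scale degree 1 → i.

i6 - V65 - i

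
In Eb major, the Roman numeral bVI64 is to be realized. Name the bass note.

Gb

bVI in Eb major has root Cb; the chord is Cb-Eb-Gb.
The figure 64 means second inversion — the fifth is in the bass.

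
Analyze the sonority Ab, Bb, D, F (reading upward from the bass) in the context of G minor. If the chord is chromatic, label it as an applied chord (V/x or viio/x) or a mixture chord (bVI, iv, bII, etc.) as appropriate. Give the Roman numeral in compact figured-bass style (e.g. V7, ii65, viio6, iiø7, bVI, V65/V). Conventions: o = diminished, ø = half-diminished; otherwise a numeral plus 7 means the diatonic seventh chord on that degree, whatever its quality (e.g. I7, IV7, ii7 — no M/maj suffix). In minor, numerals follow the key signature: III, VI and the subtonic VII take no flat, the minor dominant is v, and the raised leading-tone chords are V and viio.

The pitches Bb-D-F-Ab form a dominant seventh chord rooted on Bb.
Bb is not a diatonic chord root with this quality in G minor, but it lies a perfect fifth above Eb (VI), so the chord functions as an applied dominant of VI.
With Ab in the bass the chord is in third inversion, so the figured bass is 42.

V42/VI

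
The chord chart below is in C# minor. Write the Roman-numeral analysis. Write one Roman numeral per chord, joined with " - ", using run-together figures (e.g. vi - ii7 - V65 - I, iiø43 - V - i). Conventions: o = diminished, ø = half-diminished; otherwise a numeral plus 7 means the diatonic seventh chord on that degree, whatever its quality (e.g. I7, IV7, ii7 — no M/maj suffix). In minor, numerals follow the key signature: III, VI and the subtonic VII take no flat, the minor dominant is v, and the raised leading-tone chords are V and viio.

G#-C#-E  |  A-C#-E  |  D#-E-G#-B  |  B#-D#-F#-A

i64 - VI - III42 - viio7

G#-C#-E: root C# is the tonic; minor triad there is i64.
A-C#-E has root A, degree 6 in C# minor, so VI.
D#-E-G#-B: major seventh chord on E = scale degree 3 → III42.
B#-D#-F#-A has root B#, degree 7 in C# minor, so viio7.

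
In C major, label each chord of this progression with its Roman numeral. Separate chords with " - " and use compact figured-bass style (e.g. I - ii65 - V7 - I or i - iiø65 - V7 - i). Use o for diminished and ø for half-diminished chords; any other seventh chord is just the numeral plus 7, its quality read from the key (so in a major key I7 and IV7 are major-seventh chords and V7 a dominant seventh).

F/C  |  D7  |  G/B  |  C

IV64 - V7/V - V6 - I

F/C has root F, degree 4 in C major, so IV64.
D7: a dominant seventh chord on D, the applied dominant of V → V7/V.
G/B has root G, degree 5 in C major, so V6.
C: major triad on C = scale degree 1 → I.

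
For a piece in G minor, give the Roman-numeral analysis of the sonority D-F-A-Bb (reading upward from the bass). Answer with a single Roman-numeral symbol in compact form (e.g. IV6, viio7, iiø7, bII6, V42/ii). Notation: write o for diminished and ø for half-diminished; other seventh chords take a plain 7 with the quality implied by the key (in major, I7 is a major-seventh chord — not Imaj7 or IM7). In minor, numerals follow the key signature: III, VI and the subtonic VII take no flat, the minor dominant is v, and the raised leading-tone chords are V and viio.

The pitches Bb-D-F-A form a major seventh chord rooted on Bb.
In G minor, Bb is the mediant; the diatonic major seventh chord there is III7.
With D in the bass the chord is in first inversion, so the figured bass is 65.

III65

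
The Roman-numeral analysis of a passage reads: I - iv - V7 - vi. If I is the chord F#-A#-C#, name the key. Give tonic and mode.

F# major

The chord F# is a major triad rooted on F#; its label is I.
If F# is scale degree 1 and the mode makes that degree carry a major triad, the tonic is F# and the mode is major.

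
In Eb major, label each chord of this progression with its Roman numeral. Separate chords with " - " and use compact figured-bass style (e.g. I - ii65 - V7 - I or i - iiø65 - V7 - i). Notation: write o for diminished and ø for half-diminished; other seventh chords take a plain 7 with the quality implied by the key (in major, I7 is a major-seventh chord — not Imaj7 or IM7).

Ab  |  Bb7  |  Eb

IV - V7 - I

Ab: major triad on Ab = scale degree 4 → IV.
Bb7: root Bb is the dominant; dominant seventh chord there is V7.
Eb: root Eb is the tonic; major triad there is I.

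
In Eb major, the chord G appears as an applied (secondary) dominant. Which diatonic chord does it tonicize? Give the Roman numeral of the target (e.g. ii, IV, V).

vi

The chord is a major triad on G.
A dominant resolves down a perfect fifth: G → C. In Eb major, C is scale degree 6, i.e. vi.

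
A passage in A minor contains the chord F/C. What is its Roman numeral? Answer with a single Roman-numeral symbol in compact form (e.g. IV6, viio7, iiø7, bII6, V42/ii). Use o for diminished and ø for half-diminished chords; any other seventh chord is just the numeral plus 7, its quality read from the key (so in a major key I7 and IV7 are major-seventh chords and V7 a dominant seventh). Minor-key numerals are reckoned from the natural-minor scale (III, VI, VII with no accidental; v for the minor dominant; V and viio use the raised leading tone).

VI64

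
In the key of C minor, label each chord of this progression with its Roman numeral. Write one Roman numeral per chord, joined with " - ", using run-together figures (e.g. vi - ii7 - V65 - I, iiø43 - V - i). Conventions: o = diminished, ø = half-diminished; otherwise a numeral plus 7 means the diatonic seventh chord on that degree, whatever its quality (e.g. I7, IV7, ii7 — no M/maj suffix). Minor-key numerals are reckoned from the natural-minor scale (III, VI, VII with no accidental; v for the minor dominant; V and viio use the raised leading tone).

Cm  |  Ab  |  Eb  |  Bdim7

Cm: minor triad on C = scale degree 1 → i.
Ab: root Ab is the submediant; major triad there is VI.
Eb: root Eb is the mediant; major triad there is III.
Bdim7: fully diminished seventh chord on B = scale degree 7 → viio7.

i - VI - III - viio7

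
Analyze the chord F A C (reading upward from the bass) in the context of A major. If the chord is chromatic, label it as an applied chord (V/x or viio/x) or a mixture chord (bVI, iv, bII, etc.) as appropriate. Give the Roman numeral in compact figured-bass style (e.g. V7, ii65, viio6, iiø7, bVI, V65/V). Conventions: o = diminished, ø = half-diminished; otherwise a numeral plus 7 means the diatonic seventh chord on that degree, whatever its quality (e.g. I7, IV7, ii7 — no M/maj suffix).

bVI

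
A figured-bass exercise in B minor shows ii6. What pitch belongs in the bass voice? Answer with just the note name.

ii in B minor has root C#; the chord is C#-E-G#.
The figure 6 means first inversion — the third is in the bass.

E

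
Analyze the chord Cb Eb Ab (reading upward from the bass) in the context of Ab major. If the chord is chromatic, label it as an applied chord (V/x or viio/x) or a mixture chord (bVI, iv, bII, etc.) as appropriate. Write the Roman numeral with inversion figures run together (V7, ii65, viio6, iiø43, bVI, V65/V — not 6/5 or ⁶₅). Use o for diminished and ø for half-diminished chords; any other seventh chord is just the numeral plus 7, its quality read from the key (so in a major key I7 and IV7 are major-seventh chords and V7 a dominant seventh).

i6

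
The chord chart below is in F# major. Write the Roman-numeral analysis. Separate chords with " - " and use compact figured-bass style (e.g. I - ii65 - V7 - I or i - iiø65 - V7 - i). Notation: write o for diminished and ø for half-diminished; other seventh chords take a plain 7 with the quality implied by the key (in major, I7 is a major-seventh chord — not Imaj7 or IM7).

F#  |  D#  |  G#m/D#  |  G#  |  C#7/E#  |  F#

F#: major triad on F# = scale degree 1 → I.
D#: a major triad on D#, the applied dominant of ii → V/ii.
G#m/D# has root G#, degree 2 in F# major, so ii64.
G#: a major triad on G#, the applied dominant of V → V/V.
C#7/E#: root C# is the dominant; dominant seventh chord there is V65.
F# has root F#, degree 1 in F# major, so I.

I - V/ii - ii64 - V/V - V65 - I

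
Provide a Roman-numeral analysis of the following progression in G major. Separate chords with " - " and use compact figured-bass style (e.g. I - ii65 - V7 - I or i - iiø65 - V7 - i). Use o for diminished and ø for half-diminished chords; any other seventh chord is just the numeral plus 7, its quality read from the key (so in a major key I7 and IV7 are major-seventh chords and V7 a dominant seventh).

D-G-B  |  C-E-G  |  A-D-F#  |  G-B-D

I64 - IV - V64 - I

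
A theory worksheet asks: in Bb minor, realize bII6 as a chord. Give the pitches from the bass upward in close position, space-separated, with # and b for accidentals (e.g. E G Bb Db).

Eb Gb Cb

bII6 is the Neapolitan sixth — a major triad on the lowered second degree, here in its customary first inversion. In Bb minor that root is Cb.
So the chord is Cb-Eb-Gb, a major triad.
The figured bass 6 indicates first inversion, placing the third (Eb) in the bass: Eb-Gb-Cb.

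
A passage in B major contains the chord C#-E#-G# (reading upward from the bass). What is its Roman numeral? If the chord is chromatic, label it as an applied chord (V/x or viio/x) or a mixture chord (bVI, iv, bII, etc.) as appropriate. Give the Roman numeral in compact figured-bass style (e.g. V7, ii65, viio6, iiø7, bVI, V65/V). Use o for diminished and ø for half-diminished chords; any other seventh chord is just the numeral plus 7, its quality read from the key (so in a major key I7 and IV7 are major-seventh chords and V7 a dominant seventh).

The pitches C#-E#-G# form a major triad rooted on C#.
C# is not a diatonic chord root with this quality in B major, but it lies a perfect fifth above F# (V), so the chord functions as an applied dominant of V.

V/V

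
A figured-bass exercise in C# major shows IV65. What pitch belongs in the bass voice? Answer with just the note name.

A#

IV in C# major has root F#; the chord is F#-A#-C#-E#.
The figure 65 means first inversion — the third is in the bass.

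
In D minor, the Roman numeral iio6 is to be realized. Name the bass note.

G

iio in D minor has root E; the chord is E-G-Bb.
The figure 6 means first inversion — the third is in the bass.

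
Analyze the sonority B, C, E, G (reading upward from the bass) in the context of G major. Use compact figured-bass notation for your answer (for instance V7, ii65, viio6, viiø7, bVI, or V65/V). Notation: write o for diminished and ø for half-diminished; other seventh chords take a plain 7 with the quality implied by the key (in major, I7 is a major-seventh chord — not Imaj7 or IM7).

IV42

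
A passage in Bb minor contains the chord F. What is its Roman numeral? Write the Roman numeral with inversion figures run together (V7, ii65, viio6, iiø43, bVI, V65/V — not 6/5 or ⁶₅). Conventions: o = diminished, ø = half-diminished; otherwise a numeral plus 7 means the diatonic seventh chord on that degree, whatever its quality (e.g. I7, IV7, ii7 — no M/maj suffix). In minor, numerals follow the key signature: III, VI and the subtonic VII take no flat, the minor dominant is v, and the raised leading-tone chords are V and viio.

V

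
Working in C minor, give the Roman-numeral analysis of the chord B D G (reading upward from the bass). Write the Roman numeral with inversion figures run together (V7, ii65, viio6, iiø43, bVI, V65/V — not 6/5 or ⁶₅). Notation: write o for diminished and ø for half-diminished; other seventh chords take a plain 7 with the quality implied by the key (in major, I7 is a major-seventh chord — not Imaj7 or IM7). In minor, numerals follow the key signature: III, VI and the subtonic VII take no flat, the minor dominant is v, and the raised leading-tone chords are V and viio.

V6

Stacked in thirds the chord is G-B-D: a major triad on G.
In C minor, G is the dominant; the diatonic major triad there is V.
With B in the bass the chord is in first inversion, so the figured bass is 6.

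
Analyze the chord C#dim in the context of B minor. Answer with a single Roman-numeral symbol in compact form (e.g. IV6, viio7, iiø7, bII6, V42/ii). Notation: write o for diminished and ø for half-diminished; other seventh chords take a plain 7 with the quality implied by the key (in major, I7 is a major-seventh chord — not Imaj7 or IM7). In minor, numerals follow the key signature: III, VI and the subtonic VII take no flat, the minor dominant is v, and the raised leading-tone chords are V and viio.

iio

Stacked in thirds the chord is C#-E-G: a diminished triad on C#.
C# is scale degree 2 in B minor, and a diminished triad on that degree is written iio.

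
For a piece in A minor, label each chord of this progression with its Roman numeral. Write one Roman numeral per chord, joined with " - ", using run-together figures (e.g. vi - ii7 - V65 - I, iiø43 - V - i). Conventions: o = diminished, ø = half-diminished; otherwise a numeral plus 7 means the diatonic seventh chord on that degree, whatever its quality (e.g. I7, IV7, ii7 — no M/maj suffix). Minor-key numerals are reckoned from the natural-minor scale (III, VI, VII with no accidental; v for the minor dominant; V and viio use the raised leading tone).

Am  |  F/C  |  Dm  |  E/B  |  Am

i - VI64 - iv - V64 - i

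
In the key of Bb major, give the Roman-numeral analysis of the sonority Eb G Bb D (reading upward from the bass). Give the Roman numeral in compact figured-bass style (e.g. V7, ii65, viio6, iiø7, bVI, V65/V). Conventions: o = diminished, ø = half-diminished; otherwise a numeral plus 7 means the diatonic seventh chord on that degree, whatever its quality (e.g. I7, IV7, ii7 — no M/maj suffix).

The pitches Eb-G-Bb-D form a major seventh chord rooted on Eb.
In Bb major, Eb is the subdominant; the diatonic major seventh chord there is IV7.

IV7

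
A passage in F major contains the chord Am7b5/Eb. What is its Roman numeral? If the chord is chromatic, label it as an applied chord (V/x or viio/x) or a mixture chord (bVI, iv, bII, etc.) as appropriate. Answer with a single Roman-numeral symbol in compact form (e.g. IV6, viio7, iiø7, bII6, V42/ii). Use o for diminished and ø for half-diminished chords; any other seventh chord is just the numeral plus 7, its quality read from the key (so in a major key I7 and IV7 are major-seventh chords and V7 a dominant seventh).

viiø43/IV

Stacked in thirds the chord is A-C-Eb-G: a half-diminished seventh chord on A.
A sits a half step below Bb (IV in F major); a diminished chord there is the applied leading-tone chord of IV.
With Eb in the bass the chord is in second inversion, so the figured bass is 43.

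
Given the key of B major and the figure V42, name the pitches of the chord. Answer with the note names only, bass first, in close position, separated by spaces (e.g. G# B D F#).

E F# A# C#

In B major, the fifth degree is F#, and the diatonic chord built there is a dominant seventh chord.
That chord is spelled F#-A#-C#-E.
The figured bass 42 indicates third inversion, placing the seventh (E) in the bass: E-F#-A#-C#.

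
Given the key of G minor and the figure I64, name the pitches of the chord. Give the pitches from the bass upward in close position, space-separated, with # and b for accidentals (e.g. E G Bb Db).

D G B

Scale degree 1 in G minor is G; here the chord built on it is altered to a major triad. I64 is the major tonic (Picardy third), borrowed from the parallel major.
So the chord is G-B-D, a major triad.
The figured bass 64 indicates second inversion, placing the fifth (D) in the bass: D-G-B.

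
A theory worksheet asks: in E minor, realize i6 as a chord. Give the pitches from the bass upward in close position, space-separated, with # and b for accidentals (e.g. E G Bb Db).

G B E

The numeral's case and figure indicate a minor triad. In E minor its root, the tonic, is E.
That chord is spelled E-G-B.
With the 6 figure the chord is in first inversion; from the bass G upward in close position it reads G-B-E.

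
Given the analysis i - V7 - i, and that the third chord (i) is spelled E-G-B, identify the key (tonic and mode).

The anchor chord is a minor triad on E, labeled i.
If E is scale degree 1 and the mode makes that degree carry a minor triad, the tonic is E and the mode is minor.

E minor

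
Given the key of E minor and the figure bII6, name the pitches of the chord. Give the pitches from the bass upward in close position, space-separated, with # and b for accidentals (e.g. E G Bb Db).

Scale degree 2 in E minor is F#; lowering it a half step gives F. bII6 is the Neapolitan sixth — a major triad on the lowered second degree, here in its customary first inversion.
So the chord is F-A-C.
With the 6 figure the chord is in first inversion; from the bass A upward in close position it reads A-C-F.

A C F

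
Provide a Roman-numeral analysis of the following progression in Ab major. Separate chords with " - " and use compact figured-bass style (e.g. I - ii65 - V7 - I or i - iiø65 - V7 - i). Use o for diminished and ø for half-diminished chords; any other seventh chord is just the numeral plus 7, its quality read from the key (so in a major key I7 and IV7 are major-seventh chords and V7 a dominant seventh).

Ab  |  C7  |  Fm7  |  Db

Ab has root Ab, degree 1 in Ab major, so I.
C7: a dominant seventh chord on C, the applied dominant of vi → V7/vi.
Fm7: root F is the submediant; minor seventh chord there is vi7.
Db has root Db, degree 4 in Ab major, so IV.

I - V7/vi - vi7 - IV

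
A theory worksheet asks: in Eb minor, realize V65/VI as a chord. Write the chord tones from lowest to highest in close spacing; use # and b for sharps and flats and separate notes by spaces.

The slash means an applied dominant: we want the dominant of VI. In Eb minor, VI is Cb major, and its dominant is built on Gb.
Building a dominant seventh chord on Gb gives Gb-Bb-Db-Fb.
With the 65 figure the chord is in first inversion; from the bass Bb upward in close position it reads Bb-Db-Fb-Gb.

Bb Db Fb Gb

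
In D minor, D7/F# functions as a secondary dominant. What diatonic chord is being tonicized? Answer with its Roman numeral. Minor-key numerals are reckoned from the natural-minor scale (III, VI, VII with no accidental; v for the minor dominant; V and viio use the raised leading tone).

iv

The chord is a dominant seventh chord on D.
A dominant resolves down a perfect fifth: D → G. In D minor, G is scale degree 4, i.e. iv.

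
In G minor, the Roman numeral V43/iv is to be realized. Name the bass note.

D

The applied chord V43/iv is rooted on G: G-B-D-F.
The figure 43 means second inversion — the fifth is in the bass.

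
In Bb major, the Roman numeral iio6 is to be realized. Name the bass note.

Eb

iio in Bb major has root C; the chord is C-Eb-Gb.
The figure 6 means first inversion — the third is in the bass.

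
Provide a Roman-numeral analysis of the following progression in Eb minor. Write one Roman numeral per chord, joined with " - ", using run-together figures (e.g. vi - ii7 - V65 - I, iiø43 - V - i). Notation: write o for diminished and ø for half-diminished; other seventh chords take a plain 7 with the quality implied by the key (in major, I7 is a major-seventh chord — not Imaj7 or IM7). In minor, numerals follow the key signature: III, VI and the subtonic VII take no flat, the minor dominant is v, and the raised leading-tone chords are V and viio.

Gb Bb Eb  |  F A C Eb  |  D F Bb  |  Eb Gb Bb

Gb-Bb-Eb: root Eb is the tonic; minor triad there is i6.
F-A-C-Eb is the secondary dominant of V (dominant seventh chord on F): V7/V.
D-F-Bb has root Bb, degree 5 in Eb minor, so V6.
Eb-Gb-Bb has root Eb, degree 1 in Eb minor, so i.

i6 - V7/V - V6 - i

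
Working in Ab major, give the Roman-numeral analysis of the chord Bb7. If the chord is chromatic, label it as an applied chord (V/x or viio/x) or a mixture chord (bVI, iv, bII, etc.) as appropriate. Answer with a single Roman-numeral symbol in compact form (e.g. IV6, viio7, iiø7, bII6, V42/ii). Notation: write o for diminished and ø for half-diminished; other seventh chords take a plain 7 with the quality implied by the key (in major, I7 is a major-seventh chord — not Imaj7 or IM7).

V7/V

Stacked in thirds the chord is Bb-D-F-Ab: a dominant seventh chord on Bb.
Bb is not a diatonic chord root with this quality in Ab major, but it lies a perfect fifth above Eb (V), so the chord functions as an applied dominant of V.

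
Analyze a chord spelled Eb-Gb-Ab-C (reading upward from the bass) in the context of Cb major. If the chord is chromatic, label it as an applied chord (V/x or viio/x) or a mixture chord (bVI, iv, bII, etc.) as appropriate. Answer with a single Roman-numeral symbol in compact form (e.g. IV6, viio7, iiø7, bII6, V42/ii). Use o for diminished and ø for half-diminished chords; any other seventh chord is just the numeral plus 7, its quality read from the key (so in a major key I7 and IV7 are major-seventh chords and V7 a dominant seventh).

Stacked in thirds the chord is Ab-C-Eb-Gb: a dominant seventh chord on Ab.
Ab is not a diatonic chord root with this quality in Cb major, but it lies a perfect fifth above Db (ii), so the chord functions as an applied dominant of ii.
With Eb in the bass the chord is in second inversion, so the figured bass is 43.

V43/ii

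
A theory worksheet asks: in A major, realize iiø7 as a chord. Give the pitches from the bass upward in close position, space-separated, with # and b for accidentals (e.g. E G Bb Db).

iiø7 is the half-diminished supertonic seventh, borrowed from the parallel minor. In A major that root is B.
So the chord is B-D-F-A, a half-diminished seventh chord.

B D F A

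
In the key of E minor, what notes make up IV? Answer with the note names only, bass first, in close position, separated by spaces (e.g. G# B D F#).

A C# E

IV is the major subdominant, borrowed from the parallel major. In E minor that root is A.
So the chord is A-C#-E, a major triad.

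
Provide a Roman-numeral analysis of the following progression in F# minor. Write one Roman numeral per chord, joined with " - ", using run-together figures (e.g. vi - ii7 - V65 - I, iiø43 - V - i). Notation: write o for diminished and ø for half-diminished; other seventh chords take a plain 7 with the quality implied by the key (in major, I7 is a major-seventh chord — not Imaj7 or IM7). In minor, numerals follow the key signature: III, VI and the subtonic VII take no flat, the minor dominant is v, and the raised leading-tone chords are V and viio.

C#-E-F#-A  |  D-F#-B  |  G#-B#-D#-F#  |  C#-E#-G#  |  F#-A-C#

i43 - iv6 - V7/V - V - i

C#-E-F#-A has root F#, degree 1 in F# minor, so i43.
D-F#-B: minor triad on B = scale degree 4 → iv6.
G#-B#-D#-F#: a dominant seventh chord on G#, the applied dominant of V → V7/V.
C#-E#-G# has root C#, degree 5 in F# minor, so V.
F#-A-C#: minor triad on F# = scale degree 1 → i.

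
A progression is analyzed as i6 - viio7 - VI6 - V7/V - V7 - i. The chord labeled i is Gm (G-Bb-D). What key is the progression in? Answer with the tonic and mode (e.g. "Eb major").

G minor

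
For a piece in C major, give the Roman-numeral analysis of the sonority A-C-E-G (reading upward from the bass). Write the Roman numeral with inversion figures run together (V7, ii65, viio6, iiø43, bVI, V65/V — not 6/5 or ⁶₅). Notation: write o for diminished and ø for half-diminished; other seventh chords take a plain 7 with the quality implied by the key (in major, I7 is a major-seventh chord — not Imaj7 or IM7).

The pitches A-C-E-G form a minor seventh chord rooted on A.
In C major, A is the submediant; the diatonic minor seventh chord there is vi7.

vi7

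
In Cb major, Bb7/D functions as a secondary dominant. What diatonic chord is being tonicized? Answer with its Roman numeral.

The chord is a dominant seventh chord on Bb.
A dominant resolves down a perfect fifth: Bb → Eb. In Cb major, Eb is scale degree 3, i.e. iii.

iii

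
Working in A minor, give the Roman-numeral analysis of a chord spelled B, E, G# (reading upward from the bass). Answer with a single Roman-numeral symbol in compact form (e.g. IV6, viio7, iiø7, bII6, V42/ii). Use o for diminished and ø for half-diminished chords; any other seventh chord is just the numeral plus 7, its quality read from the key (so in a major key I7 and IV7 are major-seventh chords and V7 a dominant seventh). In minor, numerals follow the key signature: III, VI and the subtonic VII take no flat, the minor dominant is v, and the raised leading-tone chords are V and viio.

V64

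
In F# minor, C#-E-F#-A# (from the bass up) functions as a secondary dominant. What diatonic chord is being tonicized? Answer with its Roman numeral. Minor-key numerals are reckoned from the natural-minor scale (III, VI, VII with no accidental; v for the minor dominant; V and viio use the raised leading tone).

iv

The chord is a dominant seventh chord on F#.
A dominant resolves down a perfect fifth: F# → B. In F# minor, B is scale degree 4, i.e. iv.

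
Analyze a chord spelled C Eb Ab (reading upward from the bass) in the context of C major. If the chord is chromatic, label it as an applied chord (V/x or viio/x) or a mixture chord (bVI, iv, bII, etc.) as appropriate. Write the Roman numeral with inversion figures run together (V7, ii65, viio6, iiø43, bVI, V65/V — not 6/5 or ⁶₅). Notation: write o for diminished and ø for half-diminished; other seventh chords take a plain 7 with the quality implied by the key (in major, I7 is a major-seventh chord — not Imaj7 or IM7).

The pitches Ab-C-Eb form a major triad rooted on Ab.
Ab is the lowered sixth degree of C major (diatonic 6 would be A). This is a major triad on the lowered sixth degree, borrowed from the parallel minor.
With C in the bass the chord is in first inversion, so the figured bass is 6.

bVI6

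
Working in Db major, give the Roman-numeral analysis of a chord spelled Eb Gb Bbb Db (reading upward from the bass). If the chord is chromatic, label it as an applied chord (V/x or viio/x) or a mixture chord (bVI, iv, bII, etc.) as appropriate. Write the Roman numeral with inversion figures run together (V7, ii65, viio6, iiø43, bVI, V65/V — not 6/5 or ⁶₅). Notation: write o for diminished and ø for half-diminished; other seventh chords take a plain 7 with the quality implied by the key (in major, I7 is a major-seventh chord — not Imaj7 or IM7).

Stacked in thirds the chord is Eb-Gb-Bbb-Db: a half-diminished seventh chord on Eb.
Eb is the second degree of Db major. This is the half-diminished supertonic seventh, borrowed from the parallel minor.

iiø7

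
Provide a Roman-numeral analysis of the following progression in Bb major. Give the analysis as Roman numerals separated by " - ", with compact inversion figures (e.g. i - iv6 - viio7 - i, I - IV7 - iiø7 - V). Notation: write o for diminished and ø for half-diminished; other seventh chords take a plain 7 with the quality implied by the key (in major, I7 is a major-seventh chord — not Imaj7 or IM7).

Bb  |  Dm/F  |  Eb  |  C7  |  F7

I - iii6 - IV - V7/V - V7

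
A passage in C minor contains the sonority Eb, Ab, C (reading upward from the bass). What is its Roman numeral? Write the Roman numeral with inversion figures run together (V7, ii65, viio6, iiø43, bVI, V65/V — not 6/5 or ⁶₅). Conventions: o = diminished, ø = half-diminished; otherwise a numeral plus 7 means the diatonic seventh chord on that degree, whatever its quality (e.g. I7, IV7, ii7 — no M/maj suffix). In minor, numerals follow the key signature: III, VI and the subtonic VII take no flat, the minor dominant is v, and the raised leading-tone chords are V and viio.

VI64

The pitches Ab-C-Eb form a major triad rooted on Ab.
In C minor, Ab is the submediant; the diatonic major triad there is VI.
With Eb in the bass the chord is in second inversion, so the figured bass is 64.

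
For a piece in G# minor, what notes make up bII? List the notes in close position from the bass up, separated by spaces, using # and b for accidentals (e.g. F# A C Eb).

A C# E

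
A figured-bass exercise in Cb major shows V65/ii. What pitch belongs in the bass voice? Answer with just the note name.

The applied chord V65/ii is rooted on Ab: Ab-C-Eb-Gb.
The figure 65 means first inversion — the third is in the bass.

C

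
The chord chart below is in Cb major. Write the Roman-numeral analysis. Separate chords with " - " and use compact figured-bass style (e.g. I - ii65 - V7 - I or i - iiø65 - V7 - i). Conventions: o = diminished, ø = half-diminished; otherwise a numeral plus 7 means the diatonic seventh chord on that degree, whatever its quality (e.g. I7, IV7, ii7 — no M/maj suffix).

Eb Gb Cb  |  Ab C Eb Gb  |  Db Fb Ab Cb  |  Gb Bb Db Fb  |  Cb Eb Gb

I6 - V7/ii - ii7 - V7 - I

Eb-Gb-Cb: root Cb is the tonic; major triad there is I6.
Ab-C-Eb-Gb: chromatic; Ab is V of ii, so V7/ii.
Db-Fb-Ab-Cb: minor seventh chord on Db = scale degree 2 → ii7.
Gb-Bb-Db-Fb: root Gb is the dominant; dominant seventh chord there is V7.
Cb-Eb-Gb: major triad on Cb = scale degree 1 → I.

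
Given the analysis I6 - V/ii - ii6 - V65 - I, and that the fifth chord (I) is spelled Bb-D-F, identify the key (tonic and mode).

Bb major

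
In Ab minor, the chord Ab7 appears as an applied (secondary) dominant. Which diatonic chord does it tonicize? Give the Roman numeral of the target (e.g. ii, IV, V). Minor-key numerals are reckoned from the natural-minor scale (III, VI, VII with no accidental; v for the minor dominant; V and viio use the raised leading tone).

iv

The chord is a dominant seventh chord on Ab.
A dominant resolves down a perfect fifth: Ab → Db. In Ab minor, Db is scale degree 4, i.e. iv.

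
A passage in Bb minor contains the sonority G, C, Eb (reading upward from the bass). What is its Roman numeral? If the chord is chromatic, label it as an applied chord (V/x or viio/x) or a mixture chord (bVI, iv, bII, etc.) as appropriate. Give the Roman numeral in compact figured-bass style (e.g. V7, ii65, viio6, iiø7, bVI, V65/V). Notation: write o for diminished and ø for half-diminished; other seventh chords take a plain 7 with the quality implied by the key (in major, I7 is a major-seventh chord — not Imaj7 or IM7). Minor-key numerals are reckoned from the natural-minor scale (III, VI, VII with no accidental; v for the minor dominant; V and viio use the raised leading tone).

ii64

Stacked in thirds the chord is C-Eb-G: a minor triad on C.
C is the second degree of Bb minor. This is the minor supertonic, borrowed from the parallel major (the Dorian ii).
With G in the bass the chord is in second inversion, so the figured bass is 64.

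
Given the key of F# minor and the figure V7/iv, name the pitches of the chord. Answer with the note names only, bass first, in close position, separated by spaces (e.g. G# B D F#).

The slash means an applied dominant: we want the dominant of iv. In F# minor, iv is B minor, and its dominant is built on F#.
Building a dominant seventh chord on F# gives F#-A#-C#-E.

F# A# C# E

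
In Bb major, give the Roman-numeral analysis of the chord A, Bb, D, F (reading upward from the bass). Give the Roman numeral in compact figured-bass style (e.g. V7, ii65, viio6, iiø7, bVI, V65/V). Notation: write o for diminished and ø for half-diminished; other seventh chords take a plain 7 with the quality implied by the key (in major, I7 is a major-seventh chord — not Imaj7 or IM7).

I42

The pitches Bb-D-F-A form a major seventh chord rooted on Bb.
In Bb major, Bb is the tonic; the diatonic major seventh chord there is I7.
With A in the bass the chord is in third inversion, so the figured bass is 42.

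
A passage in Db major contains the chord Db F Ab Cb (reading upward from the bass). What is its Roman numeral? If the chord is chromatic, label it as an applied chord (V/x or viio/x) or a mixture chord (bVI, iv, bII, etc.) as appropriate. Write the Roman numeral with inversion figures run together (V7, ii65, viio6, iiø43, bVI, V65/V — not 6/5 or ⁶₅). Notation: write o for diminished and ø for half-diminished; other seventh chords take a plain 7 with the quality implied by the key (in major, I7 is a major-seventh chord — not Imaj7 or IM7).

The pitches Db-F-Ab-Cb form a dominant seventh chord rooted on Db.
Db is not a diatonic chord root with this quality in Db major, but it lies a perfect fifth above Gb (IV), so the chord functions as an applied dominant of IV.

V7/IV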